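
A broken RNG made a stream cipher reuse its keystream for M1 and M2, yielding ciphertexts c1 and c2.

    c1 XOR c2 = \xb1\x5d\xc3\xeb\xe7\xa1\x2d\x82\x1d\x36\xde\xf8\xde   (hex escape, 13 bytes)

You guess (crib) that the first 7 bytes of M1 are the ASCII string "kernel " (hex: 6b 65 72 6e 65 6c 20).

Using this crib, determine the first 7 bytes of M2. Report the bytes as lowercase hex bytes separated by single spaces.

da 38 b1 85 82 cd 0d

Since c1 ⊕ c2 = M1 ⊕ M2, XORing with the guessed M1 bytes yields the corresponding M2 bytes: M2 = (c1 ⊕ c2) ⊕ M1.
b1 ^ 6b = da
5d ^ 65 = 38
c3 ^ 72 = b1
eb ^ 6e = 85
e7 ^ 65 = 82
a1 ^ 6c = cd
2d ^ 20 = 0d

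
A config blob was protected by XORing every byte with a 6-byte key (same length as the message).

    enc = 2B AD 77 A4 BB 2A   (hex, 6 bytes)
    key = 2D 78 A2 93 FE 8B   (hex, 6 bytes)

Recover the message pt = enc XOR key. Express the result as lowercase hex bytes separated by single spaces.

06 d5 d5 37 45 a1

2b ⊕ 2d = 06
ad ⊕ 78 = d5
77 ⊕ a2 = d5
a4 ⊕ 93 = 37
bb ⊕ fe = 45
2a ⊕ 8b = a1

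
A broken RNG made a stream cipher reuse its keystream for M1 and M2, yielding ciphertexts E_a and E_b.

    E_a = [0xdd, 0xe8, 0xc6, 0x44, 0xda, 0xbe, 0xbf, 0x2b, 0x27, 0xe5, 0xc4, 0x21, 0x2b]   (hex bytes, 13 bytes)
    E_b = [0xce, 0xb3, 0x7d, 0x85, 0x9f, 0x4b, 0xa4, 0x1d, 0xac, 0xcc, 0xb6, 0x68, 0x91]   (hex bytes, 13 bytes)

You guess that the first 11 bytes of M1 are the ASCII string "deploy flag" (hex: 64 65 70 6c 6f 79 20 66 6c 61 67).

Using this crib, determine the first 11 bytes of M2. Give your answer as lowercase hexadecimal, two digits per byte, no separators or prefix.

First, E_a ⊕ E_b = (M1 ⊕ K) ⊕ (M2 ⊕ K) = M1 ⊕ M2, so the key drops out. Then M2 = (M1 ⊕ M2) ⊕ M1 over the first 11 bytes.
byte 0: (dd xor ce) xor 64 = 13 xor 64 = 77
byte 1: (e8 xor b3) xor 65 = 5b xor 65 = 3e
byte 2: (c6 xor 7d) xor 70 = bb xor 70 = cb
byte 3: (44 xor 85) xor 6c = c1 xor 6c = ad
byte 4: (da xor 9f) xor 6f = 45 xor 6f = 2a
byte 5: (be xor 4b) xor 79 = f5 xor 79 = 8c
byte 6: (bf xor a4) xor 20 = 1b xor 20 = 3b
byte 7: (2b xor 1d) xor 66 = 36 xor 66 = 50
byte 8: (27 xor ac) xor 6c = 8b xor 6c = e7
byte 9: (e5 xor cc) xor 61 = 29 xor 61 = 48
byte 10: (c4 xor b6) xor 67 = 72 xor 67 = 15

773ecbad2a8c3b50e74815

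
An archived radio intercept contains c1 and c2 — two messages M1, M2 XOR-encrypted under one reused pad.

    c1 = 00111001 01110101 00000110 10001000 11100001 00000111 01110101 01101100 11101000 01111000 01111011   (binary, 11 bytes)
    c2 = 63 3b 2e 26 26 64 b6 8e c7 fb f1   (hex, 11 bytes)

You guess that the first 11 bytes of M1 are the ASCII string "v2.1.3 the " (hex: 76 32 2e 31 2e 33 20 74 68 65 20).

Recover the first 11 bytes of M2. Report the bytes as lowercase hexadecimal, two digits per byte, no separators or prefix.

2c7c069fe950e39647e6aa

First, c1 ⊕ c2 = (M1 ⊕ K) ⊕ (M2 ⊕ K) = M1 ⊕ M2, so the key drops out. Then M2 = (M1 ⊕ M2) ⊕ M1 over the first 11 bytes.
byte 0: (39 xor 63) xor 76 = 5a xor 76 = 2c
byte 1: (75 xor 3b) xor 32 = 4e xor 32 = 7c
byte 2: (06 xor 2e) xor 2e = 28 xor 2e = 06
byte 3: (88 xor 26) xor 31 = ae xor 31 = 9f
byte 4: (e1 xor 26) xor 2e = c7 xor 2e = e9
byte 5: (07 xor 64) xor 33 = 63 xor 33 = 50
byte 6: (75 xor b6) xor 20 = c3 xor 20 = e3
byte 7: (6c xor 8e) xor 74 = e2 xor 74 = 96
byte 8: (e8 xor c7) xor 68 = 2f xor 68 = 47
byte 9: (78 xor fb) xor 65 = 83 xor 65 = e6
byte 10: (7b xor f1) xor 20 = 8a xor 20 = aa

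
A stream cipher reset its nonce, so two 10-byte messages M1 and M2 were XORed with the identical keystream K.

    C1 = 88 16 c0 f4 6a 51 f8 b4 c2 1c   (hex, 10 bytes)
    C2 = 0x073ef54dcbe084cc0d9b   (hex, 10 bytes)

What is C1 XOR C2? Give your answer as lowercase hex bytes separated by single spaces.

C1 ⊕ C2 = (M1 ⊕ K) ⊕ (M2 ⊕ K) = M1 ⊕ M2 — the shared key cancels under XOR.
136 xor   7 = 143
 22 xor  62 =  40
192 xor 245 =  53
244 xor  77 = 185
106 xor 203 = 161
 81 xor 224 = 177
248 xor 132 = 124
180 xor 204 = 120
194 xor  13 = 207
 28 xor 155 = 135

8f 28 35 b9 a1 b1 7c 78 cf 87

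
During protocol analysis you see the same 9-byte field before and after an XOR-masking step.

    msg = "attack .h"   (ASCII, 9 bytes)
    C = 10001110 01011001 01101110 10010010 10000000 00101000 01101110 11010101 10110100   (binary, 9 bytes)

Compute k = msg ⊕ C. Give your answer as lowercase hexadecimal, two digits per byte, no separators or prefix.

Since C = msg ⊕ k, XORing both sides with msg gives k = msg ⊕ C.
 97 xor 142 = 239
116 xor  89 =  45
116 xor 110 =  26
 97 xor 146 = 243
 99 xor 128 = 227
107 xor  40 =  67
 32 xor 110 =  78
 46 xor 213 = 251
104 xor 180 = 220

ef2d1af3e3434efbdc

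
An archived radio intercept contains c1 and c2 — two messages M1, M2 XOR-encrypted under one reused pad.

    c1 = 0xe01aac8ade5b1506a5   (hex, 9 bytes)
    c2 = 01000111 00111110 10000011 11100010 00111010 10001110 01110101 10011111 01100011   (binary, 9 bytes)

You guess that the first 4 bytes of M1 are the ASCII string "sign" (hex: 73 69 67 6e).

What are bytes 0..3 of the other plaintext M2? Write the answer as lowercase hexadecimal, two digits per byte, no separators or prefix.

First, c1 ⊕ c2 = (M1 ⊕ K) ⊕ (M2 ⊕ K) = M1 ⊕ M2, so the key drops out. Then M2 = (M1 ⊕ M2) ⊕ M1 over the first 4 bytes.
byte 0: (e0 xor 47) xor 73 = a7 xor 73 = d4
byte 1: (1a xor 3e) xor 69 = 24 xor 69 = 4d
byte 2: (ac xor 83) xor 67 = 2f xor 67 = 48
byte 3: (8a xor e2) xor 6e = 68 xor 6e = 06

d44d4806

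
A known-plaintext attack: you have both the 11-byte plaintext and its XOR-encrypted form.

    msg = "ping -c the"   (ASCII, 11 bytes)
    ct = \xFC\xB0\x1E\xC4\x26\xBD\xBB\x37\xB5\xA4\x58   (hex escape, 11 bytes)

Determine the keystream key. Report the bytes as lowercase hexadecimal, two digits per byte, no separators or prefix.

Since ct = msg ⊕ key, XORing both sides with msg gives key = msg ⊕ ct.
byte 0: 112 ^ 252 = 140
byte 1: 105 ^ 176 = 217
byte 2: 110 ^  30 = 112
byte 3: 103 ^ 196 = 163
byte 4:  32 ^  38 =   6
byte 5:  45 ^ 189 = 144
byte 6:  99 ^ 187 = 216
byte 7:  32 ^  55 =  23
byte 8: 116 ^ 181 = 193
byte 9: 104 ^ 164 = 204
byte 10: 101 ^  88 =  61

8cd970a30690d817c1cc3d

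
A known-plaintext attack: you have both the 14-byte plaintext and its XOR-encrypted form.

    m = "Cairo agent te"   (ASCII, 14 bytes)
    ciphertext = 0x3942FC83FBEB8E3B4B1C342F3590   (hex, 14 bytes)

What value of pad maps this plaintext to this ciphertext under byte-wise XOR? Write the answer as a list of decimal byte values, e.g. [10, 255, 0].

[122, 35, 149, 241, 148, 203, 239, 92, 46, 114, 64, 15, 65, 245]

Since ciphertext = m ⊕ pad, XORing both sides with m gives pad = m ⊕ ciphertext.
43 ⊕ 39 = 7a
61 ⊕ 42 = 23
69 ⊕ fc = 95
72 ⊕ 83 = f1
6f ⊕ fb = 94
20 ⊕ eb = cb
61 ⊕ 8e = ef
67 ⊕ 3b = 5c
65 ⊕ 4b = 2e
6e ⊕ 1c = 72
74 ⊕ 34 = 40
20 ⊕ 2f = 0f
74 ⊕ 35 = 41
65 ⊕ 90 = f5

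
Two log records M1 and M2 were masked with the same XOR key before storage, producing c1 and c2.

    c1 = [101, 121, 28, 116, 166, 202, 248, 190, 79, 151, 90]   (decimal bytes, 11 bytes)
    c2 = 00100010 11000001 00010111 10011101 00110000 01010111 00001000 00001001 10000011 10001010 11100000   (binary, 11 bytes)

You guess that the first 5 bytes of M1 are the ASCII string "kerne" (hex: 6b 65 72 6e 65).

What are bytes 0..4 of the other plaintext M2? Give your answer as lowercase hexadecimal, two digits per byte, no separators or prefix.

2cdd7987f3

First, c1 ⊕ c2 = (M1 ⊕ K) ⊕ (M2 ⊕ K) = M1 ⊕ M2, so the key drops out. Then M2 = (M1 ⊕ M2) ⊕ M1 over the first 5 bytes.
byte 0: (65 ^ 22) ^ 6b = 47 ^ 6b = 2c
byte 1: (79 ^ c1) ^ 65 = b8 ^ 65 = dd
byte 2: (1c ^ 17) ^ 72 = 0b ^ 72 = 79
byte 3: (74 ^ 9d) ^ 6e = e9 ^ 6e = 87
byte 4: (a6 ^ 30) ^ 65 = 96 ^ 65 = f3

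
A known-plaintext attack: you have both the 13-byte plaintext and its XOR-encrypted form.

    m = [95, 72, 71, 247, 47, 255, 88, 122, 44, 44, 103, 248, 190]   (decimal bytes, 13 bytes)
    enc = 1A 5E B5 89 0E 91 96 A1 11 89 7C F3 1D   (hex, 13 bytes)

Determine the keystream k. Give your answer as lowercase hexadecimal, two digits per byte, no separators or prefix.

4516f27e216ecedb3da51b0ba3

Since enc = m ⊕ k, XORing both sides with m gives k = m ⊕ enc.
byte 0: 5f ⊕ 1a = 45
byte 1: 48 ⊕ 5e = 16
byte 2: 47 ⊕ b5 = f2
byte 3: f7 ⊕ 89 = 7e
byte 4: 2f ⊕ 0e = 21
byte 5: ff ⊕ 91 = 6e
byte 6: 58 ⊕ 96 = ce
byte 7: 7a ⊕ a1 = db
byte 8: 2c ⊕ 11 = 3d
byte 9: 2c ⊕ 89 = a5
byte 10: 67 ⊕ 7c = 1b
byte 11: f8 ⊕ f3 = 0b
byte 12: be ⊕ 1d = a3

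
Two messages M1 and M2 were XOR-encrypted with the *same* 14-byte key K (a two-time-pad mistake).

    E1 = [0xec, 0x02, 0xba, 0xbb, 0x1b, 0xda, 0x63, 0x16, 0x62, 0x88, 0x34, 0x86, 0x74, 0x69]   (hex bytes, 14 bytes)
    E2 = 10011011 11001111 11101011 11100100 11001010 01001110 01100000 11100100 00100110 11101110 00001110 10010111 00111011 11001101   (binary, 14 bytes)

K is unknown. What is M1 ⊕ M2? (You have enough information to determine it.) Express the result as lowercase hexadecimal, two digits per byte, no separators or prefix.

E1 ⊕ E2 = (M1 ⊕ K) ⊕ (M2 ⊕ K) = M1 ⊕ M2 — the shared key cancels under XOR.
byte 0: 11101100 ^ 10011011 = 01110111
byte 1: 00000010 ^ 11001111 = 11001101
byte 2: 10111010 ^ 11101011 = 01010001
byte 3: 10111011 ^ 11100100 = 01011111
byte 4: 00011011 ^ 11001010 = 11010001
byte 5: 11011010 ^ 01001110 = 10010100
byte 6: 01100011 ^ 01100000 = 00000011
byte 7: 00010110 ^ 11100100 = 11110010
byte 8: 01100010 ^ 00100110 = 01000100
byte 9: 10001000 ^ 11101110 = 01100110
byte 10: 00110100 ^ 00001110 = 00111010
byte 11: 10000110 ^ 10010111 = 00010001
byte 12: 01110100 ^ 00111011 = 01001111
byte 13: 01101001 ^ 11001101 = 10100100

77cd515fd19403f244663a114fa4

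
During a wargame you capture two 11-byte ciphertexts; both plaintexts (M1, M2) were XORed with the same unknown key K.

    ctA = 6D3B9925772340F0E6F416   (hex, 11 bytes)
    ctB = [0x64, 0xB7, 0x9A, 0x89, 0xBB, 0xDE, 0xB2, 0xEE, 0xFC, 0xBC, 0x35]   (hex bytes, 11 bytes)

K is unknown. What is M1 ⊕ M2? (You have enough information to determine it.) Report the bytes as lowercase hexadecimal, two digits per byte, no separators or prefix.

098c03acccfdf21e1a4823

ctA ⊕ ctB = (M1 ⊕ K) ⊕ (M2 ⊕ K) = M1 ⊕ M2 — the shared key cancels under XOR.
109 ⊕ 100 =   9
 59 ⊕ 183 = 140
153 ⊕ 154 =   3
 37 ⊕ 137 = 172
119 ⊕ 187 = 204
 35 ⊕ 222 = 253
 64 ⊕ 178 = 242
240 ⊕ 238 =  30
230 ⊕ 252 =  26
244 ⊕ 188 =  72
 22 ⊕  53 =  35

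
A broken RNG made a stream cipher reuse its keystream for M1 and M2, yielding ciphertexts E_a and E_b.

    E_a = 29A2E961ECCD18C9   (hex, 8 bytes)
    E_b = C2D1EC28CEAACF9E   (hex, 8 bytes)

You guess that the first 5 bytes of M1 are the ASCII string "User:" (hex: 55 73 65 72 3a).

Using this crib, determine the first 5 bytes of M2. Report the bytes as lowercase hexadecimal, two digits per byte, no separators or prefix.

be00603b18

First, E_a ⊕ E_b = (M1 ⊕ K) ⊕ (M2 ⊕ K) = M1 ⊕ M2, so the key drops out. Then M2 = (M1 ⊕ M2) ⊕ M1 over the first 5 bytes.
byte 0: (29 ^ c2) ^ 55 = eb ^ 55 = be
byte 1: (a2 ^ d1) ^ 73 = 73 ^ 73 = 00
byte 2: (e9 ^ ec) ^ 65 = 05 ^ 65 = 60
byte 3: (61 ^ 28) ^ 72 = 49 ^ 72 = 3b
byte 4: (ec ^ ce) ^ 3a = 22 ^ 3a = 18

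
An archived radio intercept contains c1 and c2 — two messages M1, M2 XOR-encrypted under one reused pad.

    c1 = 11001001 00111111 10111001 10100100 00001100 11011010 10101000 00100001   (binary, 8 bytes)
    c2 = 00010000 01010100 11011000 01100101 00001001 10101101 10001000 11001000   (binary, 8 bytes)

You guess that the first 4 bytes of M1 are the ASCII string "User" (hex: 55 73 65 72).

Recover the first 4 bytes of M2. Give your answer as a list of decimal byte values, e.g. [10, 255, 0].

[140, 24, 4, 179]

First, c1 ⊕ c2 = (M1 ⊕ K) ⊕ (M2 ⊕ K) = M1 ⊕ M2, so the key drops out. Then M2 = (M1 ⊕ M2) ⊕ M1 over the first 4 bytes.
byte 0: (c9 XOR 10) XOR 55 = d9 XOR 55 = 8c
byte 1: (3f XOR 54) XOR 73 = 6b XOR 73 = 18
byte 2: (b9 XOR d8) XOR 65 = 61 XOR 65 = 04
byte 3: (a4 XOR 65) XOR 72 = c1 XOR 72 = b3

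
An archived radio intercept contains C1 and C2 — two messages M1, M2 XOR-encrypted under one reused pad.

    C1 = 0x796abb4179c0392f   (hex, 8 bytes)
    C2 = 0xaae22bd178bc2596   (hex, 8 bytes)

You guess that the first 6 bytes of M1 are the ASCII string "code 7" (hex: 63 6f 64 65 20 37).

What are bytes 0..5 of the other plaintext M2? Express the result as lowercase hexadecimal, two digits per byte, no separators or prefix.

b0e7f4f5214b

First, C1 ⊕ C2 = (M1 ⊕ K) ⊕ (M2 ⊕ K) = M1 ⊕ M2, so the key drops out. Then M2 = (M1 ⊕ M2) ⊕ M1 over the first 6 bytes.
byte 0: (79 ^ aa) ^ 63 = d3 ^ 63 = b0
byte 1: (6a ^ e2) ^ 6f = 88 ^ 6f = e7
byte 2: (bb ^ 2b) ^ 64 = 90 ^ 64 = f4
byte 3: (41 ^ d1) ^ 65 = 90 ^ 65 = f5
byte 4: (79 ^ 78) ^ 20 = 01 ^ 20 = 21
byte 5: (c0 ^ bc) ^ 37 = 7c ^ 37 = 4b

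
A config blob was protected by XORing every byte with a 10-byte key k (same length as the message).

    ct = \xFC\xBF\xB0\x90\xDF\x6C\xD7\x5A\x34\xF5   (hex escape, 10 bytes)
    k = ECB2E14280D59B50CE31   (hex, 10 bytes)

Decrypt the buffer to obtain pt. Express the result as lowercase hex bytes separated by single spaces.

XOR is its own inverse, so applying the key byte-wise gives the result directly.
fc ^ ec = 10
bf ^ b2 = 0d
b0 ^ e1 = 51
90 ^ 42 = d2
df ^ 80 = 5f
6c ^ d5 = b9
d7 ^ 9b = 4c
5a ^ 50 = 0a
34 ^ ce = fa
f5 ^ 31 = c4

10 0d 51 d2 5f b9 4c 0a fa c4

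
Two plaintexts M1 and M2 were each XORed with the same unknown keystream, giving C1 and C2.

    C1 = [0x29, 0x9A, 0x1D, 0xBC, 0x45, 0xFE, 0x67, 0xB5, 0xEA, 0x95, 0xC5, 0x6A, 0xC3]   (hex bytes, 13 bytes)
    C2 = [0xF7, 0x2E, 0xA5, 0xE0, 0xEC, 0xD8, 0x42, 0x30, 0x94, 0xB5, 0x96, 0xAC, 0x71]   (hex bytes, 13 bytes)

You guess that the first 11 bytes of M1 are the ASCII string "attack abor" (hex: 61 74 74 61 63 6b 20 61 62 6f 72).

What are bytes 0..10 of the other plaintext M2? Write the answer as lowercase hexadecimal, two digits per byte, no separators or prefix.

First, C1 ⊕ C2 = (M1 ⊕ K) ⊕ (M2 ⊕ K) = M1 ⊕ M2, so the key drops out. Then M2 = (M1 ⊕ M2) ⊕ M1 over the first 11 bytes.
byte 0: (29 ^ f7) ^ 61 = de ^ 61 = bf
byte 1: (9a ^ 2e) ^ 74 = b4 ^ 74 = c0
byte 2: (1d ^ a5) ^ 74 = b8 ^ 74 = cc
byte 3: (bc ^ e0) ^ 61 = 5c ^ 61 = 3d
byte 4: (45 ^ ec) ^ 63 = a9 ^ 63 = ca
byte 5: (fe ^ d8) ^ 6b = 26 ^ 6b = 4d
byte 6: (67 ^ 42) ^ 20 = 25 ^ 20 = 05
byte 7: (b5 ^ 30) ^ 61 = 85 ^ 61 = e4
byte 8: (ea ^ 94) ^ 62 = 7e ^ 62 = 1c
byte 9: (95 ^ b5) ^ 6f = 20 ^ 6f = 4f
byte 10: (c5 ^ 96) ^ 72 = 53 ^ 72 = 21

bfc0cc3dca4d05e41c4f21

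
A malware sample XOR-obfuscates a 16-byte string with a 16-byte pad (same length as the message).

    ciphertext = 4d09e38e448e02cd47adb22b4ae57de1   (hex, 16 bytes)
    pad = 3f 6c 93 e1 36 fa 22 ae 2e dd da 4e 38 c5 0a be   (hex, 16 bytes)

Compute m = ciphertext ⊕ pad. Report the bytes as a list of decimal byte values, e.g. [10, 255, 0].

[114, 101, 112, 111, 114, 116, 32, 99, 105, 112, 104, 101, 114, 32, 119, 95]

XOR is its own inverse, so applying the key byte-wise gives the result directly.
4d ⊕ 3f = 72
09 ⊕ 6c = 65
e3 ⊕ 93 = 70
8e ⊕ e1 = 6f
44 ⊕ 36 = 72
8e ⊕ fa = 74
02 ⊕ 22 = 20
cd ⊕ ae = 63
47 ⊕ 2e = 69
ad ⊕ dd = 70
b2 ⊕ da = 68
2b ⊕ 4e = 65
4a ⊕ 38 = 72
e5 ⊕ c5 = 20
7d ⊕ 0a = 77
e1 ⊕ be = 5f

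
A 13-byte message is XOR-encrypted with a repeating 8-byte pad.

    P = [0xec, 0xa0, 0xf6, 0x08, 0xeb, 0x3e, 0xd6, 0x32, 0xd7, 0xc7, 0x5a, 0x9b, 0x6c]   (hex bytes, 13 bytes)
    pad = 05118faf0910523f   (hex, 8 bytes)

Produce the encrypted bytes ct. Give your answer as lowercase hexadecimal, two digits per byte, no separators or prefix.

The 8-byte key repeats, so the effective keystream is 05 11 8f af 09 10 52 3f 05 11 8f af 09.
byte 0: 11101100 ⊕ 00000101 = 11101001
byte 1: 10100000 ⊕ 00010001 = 10110001
byte 2: 11110110 ⊕ 10001111 = 01111001
byte 3: 00001000 ⊕ 10101111 = 10100111
byte 4: 11101011 ⊕ 00001001 = 11100010
byte 5: 00111110 ⊕ 00010000 = 00101110
byte 6: 11010110 ⊕ 01010010 = 10000100
byte 7: 00110010 ⊕ 00111111 = 00001101
byte 8: 11010111 ⊕ 00000101 = 11010010
byte 9: 11000111 ⊕ 00010001 = 11010110
byte 10: 01011010 ⊕ 10001111 = 11010101
byte 11: 10011011 ⊕ 10101111 = 00110100
byte 12: 01101100 ⊕ 00001001 = 01100101

e9b179a7e22e840dd2d6d53465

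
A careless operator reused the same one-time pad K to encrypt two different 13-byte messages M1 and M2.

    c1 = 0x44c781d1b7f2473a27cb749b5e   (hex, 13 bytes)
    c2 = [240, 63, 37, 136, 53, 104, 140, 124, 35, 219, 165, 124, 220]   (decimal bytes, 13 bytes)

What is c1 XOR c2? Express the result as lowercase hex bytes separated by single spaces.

c1 ⊕ c2 = (M1 ⊕ K) ⊕ (M2 ⊕ K) = M1 ⊕ M2 — the shared key cancels under XOR.
byte 0: 44 ⊕ f0 = b4
byte 1: c7 ⊕ 3f = f8
byte 2: 81 ⊕ 25 = a4
byte 3: d1 ⊕ 88 = 59
byte 4: b7 ⊕ 35 = 82
byte 5: f2 ⊕ 68 = 9a
byte 6: 47 ⊕ 8c = cb
byte 7: 3a ⊕ 7c = 46
byte 8: 27 ⊕ 23 = 04
byte 9: cb ⊕ db = 10
byte 10: 74 ⊕ a5 = d1
byte 11: 9b ⊕ 7c = e7
byte 12: 5e ⊕ dc = 82

b4 f8 a4 59 82 9a cb 46 04 10 d1 e7 82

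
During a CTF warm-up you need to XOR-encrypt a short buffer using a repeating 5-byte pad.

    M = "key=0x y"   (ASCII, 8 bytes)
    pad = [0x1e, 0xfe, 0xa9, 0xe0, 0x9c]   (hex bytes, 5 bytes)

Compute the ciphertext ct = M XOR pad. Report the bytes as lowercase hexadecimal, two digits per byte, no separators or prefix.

The 5-byte key repeats, so the effective keystream is 1e fe a9 e0 9c 1e fe a9.
byte 0: 6b ⊕ 1e = 75
byte 1: 65 ⊕ fe = 9b
byte 2: 79 ⊕ a9 = d0
byte 3: 3d ⊕ e0 = dd
byte 4: 30 ⊕ 9c = ac
byte 5: 78 ⊕ 1e = 66
byte 6: 20 ⊕ fe = de
byte 7: 79 ⊕ a9 = d0

759bd0ddac66ded0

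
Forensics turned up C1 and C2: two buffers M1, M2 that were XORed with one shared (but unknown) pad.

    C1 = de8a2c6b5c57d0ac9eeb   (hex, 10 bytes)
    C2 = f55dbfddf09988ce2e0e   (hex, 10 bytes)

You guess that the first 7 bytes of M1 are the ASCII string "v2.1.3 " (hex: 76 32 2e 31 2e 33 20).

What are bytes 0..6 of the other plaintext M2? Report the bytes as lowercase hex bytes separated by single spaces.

5d e5 bd 87 82 fd 78

First, C1 ⊕ C2 = (M1 ⊕ K) ⊕ (M2 ⊕ K) = M1 ⊕ M2, so the key drops out. Then M2 = (M1 ⊕ M2) ⊕ M1 over the first 7 bytes.
byte 0: (de xor f5) xor 76 = 2b xor 76 = 5d
byte 1: (8a xor 5d) xor 32 = d7 xor 32 = e5
byte 2: (2c xor bf) xor 2e = 93 xor 2e = bd
byte 3: (6b xor dd) xor 31 = b6 xor 31 = 87
byte 4: (5c xor f0) xor 2e = ac xor 2e = 82
byte 5: (57 xor 99) xor 33 = ce xor 33 = fd
byte 6: (d0 xor 88) xor 20 = 58 xor 20 = 78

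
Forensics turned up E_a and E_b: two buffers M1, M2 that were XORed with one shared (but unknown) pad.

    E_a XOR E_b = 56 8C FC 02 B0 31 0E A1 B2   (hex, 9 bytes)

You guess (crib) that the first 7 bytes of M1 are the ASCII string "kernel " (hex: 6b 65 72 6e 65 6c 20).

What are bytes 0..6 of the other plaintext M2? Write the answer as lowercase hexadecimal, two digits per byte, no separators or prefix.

Since E_a ⊕ E_b = M1 ⊕ M2, XORing with the guessed M1 bytes yields the corresponding M2 bytes: M2 = (E_a ⊕ E_b) ⊕ M1.
byte 0:  86 ⊕ 107 =  61
byte 1: 140 ⊕ 101 = 233
byte 2: 252 ⊕ 114 = 142
byte 3:   2 ⊕ 110 = 108
byte 4: 176 ⊕ 101 = 213
byte 5:  49 ⊕ 108 =  93
byte 6:  14 ⊕  32 =  46

3de98e6cd55d2e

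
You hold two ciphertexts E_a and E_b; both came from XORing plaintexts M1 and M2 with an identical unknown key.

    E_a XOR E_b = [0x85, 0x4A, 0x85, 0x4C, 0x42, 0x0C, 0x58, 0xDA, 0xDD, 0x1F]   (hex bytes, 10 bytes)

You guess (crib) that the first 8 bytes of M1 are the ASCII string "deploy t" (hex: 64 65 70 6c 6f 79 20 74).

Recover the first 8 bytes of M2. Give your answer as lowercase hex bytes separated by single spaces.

Since E_a ⊕ E_b = M1 ⊕ M2, XORing with the guessed M1 bytes yields the corresponding M2 bytes: M2 = (E_a ⊕ E_b) ⊕ M1.
byte 0: 133 ^ 100 = 225
byte 1:  74 ^ 101 =  47
byte 2: 133 ^ 112 = 245
byte 3:  76 ^ 108 =  32
byte 4:  66 ^ 111 =  45
byte 5:  12 ^ 121 = 117
byte 6:  88 ^  32 = 120
byte 7: 218 ^ 116 = 174

e1 2f f5 20 2d 75 78 ae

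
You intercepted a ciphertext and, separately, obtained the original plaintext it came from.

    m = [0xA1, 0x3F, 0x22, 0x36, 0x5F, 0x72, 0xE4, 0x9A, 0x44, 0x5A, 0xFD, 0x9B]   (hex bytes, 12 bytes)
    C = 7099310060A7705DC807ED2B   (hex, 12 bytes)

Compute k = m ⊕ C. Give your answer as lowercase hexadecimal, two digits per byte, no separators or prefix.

Since C = m ⊕ k, XORing both sides with m gives k = m ⊕ C.
a1 ⊕ 70 = d1
3f ⊕ 99 = a6
22 ⊕ 31 = 13
36 ⊕ 00 = 36
5f ⊕ 60 = 3f
72 ⊕ a7 = d5
e4 ⊕ 70 = 94
9a ⊕ 5d = c7
44 ⊕ c8 = 8c
5a ⊕ 07 = 5d
fd ⊕ ed = 10
9b ⊕ 2b = b0

d1a613363fd594c78c5d10b0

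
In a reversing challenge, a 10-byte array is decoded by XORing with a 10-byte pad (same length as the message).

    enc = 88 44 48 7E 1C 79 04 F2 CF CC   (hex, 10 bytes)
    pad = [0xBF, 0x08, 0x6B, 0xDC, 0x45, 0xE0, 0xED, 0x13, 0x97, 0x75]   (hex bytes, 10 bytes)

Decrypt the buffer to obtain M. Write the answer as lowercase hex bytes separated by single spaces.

37 4c 23 a2 59 99 e9 e1 58 b9

XOR is its own inverse, so applying the key byte-wise gives the result directly.
136 xor 191 =  55
 68 xor   8 =  76
 72 xor 107 =  35
126 xor 220 = 162
 28 xor  69 =  89
121 xor 224 = 153
  4 xor 237 = 233
242 xor  19 = 225
207 xor 151 =  88
204 xor 117 = 185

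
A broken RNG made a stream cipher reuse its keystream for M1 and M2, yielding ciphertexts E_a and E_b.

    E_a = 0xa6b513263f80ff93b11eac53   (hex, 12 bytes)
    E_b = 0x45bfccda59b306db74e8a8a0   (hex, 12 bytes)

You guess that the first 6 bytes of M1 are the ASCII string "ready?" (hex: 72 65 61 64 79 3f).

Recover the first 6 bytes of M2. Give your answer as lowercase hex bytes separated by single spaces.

First, E_a ⊕ E_b = (M1 ⊕ K) ⊕ (M2 ⊕ K) = M1 ⊕ M2, so the key drops out. Then M2 = (M1 ⊕ M2) ⊕ M1 over the first 6 bytes.
byte 0: (a6 XOR 45) XOR 72 = e3 XOR 72 = 91
byte 1: (b5 XOR bf) XOR 65 = 0a XOR 65 = 6f
byte 2: (13 XOR cc) XOR 61 = df XOR 61 = be
byte 3: (26 XOR da) XOR 64 = fc XOR 64 = 98
byte 4: (3f XOR 59) XOR 79 = 66 XOR 79 = 1f
byte 5: (80 XOR b3) XOR 3f = 33 XOR 3f = 0c

91 6f be 98 1f 0c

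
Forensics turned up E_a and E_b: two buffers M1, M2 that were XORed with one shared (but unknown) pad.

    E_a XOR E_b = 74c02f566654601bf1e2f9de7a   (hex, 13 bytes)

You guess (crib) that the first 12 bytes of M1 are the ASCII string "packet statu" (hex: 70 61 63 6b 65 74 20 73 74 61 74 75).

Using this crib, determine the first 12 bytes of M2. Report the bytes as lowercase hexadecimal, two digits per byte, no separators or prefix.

Since E_a ⊕ E_b = M1 ⊕ M2, XORing with the guessed M1 bytes yields the corresponding M2 bytes: M2 = (E_a ⊕ E_b) ⊕ M1.
byte 0: 01110100 ^ 01110000 = 00000100
byte 1: 11000000 ^ 01100001 = 10100001
byte 2: 00101111 ^ 01100011 = 01001100
byte 3: 01010110 ^ 01101011 = 00111101
byte 4: 01100110 ^ 01100101 = 00000011
byte 5: 01010100 ^ 01110100 = 00100000
byte 6: 01100000 ^ 00100000 = 01000000
byte 7: 00011011 ^ 01110011 = 01101000
byte 8: 11110001 ^ 01110100 = 10000101
byte 9: 11100010 ^ 01100001 = 10000011
byte 10: 11111001 ^ 01110100 = 10001101
byte 11: 11011110 ^ 01110101 = 10101011

04a14c3d0320406885838dab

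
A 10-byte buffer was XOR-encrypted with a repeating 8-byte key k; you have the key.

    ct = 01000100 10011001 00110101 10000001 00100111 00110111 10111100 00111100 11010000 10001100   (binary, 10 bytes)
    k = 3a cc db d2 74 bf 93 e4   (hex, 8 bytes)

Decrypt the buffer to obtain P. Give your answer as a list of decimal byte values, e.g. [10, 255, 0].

The 8-byte key repeats, so the effective keystream is 3a cc db d2 74 bf 93 e4 3a cc.
byte 0: 44 ^ 3a = 7e
byte 1: 99 ^ cc = 55
byte 2: 35 ^ db = ee
byte 3: 81 ^ d2 = 53
byte 4: 27 ^ 74 = 53
byte 5: 37 ^ bf = 88
byte 6: bc ^ 93 = 2f
byte 7: 3c ^ e4 = d8
byte 8: d0 ^ 3a = ea
byte 9: 8c ^ cc = 40

[126, 85, 238, 83, 83, 136, 47, 216, 234, 64]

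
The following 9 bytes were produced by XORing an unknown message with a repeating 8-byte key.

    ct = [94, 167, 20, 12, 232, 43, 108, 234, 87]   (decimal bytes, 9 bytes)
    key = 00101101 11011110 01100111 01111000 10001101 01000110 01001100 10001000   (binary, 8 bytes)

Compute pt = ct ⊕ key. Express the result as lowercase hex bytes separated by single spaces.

73 79 73 74 65 6d 20 62 7a

The 8-byte key repeats, so the effective keystream is 2d de 67 78 8d 46 4c 88 2d.
byte 0:  94 ⊕  45 = 115
byte 1: 167 ⊕ 222 = 121
byte 2:  20 ⊕ 103 = 115
byte 3:  12 ⊕ 120 = 116
byte 4: 232 ⊕ 141 = 101
byte 5:  43 ⊕  70 = 109
byte 6: 108 ⊕  76 =  32
byte 7: 234 ⊕ 136 =  98
byte 8:  87 ⊕  45 = 122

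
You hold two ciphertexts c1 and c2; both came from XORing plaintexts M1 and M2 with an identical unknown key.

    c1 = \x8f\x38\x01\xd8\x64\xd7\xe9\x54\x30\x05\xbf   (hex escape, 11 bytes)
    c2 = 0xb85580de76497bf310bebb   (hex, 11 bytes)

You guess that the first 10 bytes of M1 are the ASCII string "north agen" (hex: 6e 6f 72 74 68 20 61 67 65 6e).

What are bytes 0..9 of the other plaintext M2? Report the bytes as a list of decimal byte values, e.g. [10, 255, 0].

First, c1 ⊕ c2 = (M1 ⊕ K) ⊕ (M2 ⊕ K) = M1 ⊕ M2, so the key drops out. Then M2 = (M1 ⊕ M2) ⊕ M1 over the first 10 bytes.
byte 0: (8f XOR b8) XOR 6e = 37 XOR 6e = 59
byte 1: (38 XOR 55) XOR 6f = 6d XOR 6f = 02
byte 2: (01 XOR 80) XOR 72 = 81 XOR 72 = f3
byte 3: (d8 XOR de) XOR 74 = 06 XOR 74 = 72
byte 4: (64 XOR 76) XOR 68 = 12 XOR 68 = 7a
byte 5: (d7 XOR 49) XOR 20 = 9e XOR 20 = be
byte 6: (e9 XOR 7b) XOR 61 = 92 XOR 61 = f3
byte 7: (54 XOR f3) XOR 67 = a7 XOR 67 = c0
byte 8: (30 XOR 10) XOR 65 = 20 XOR 65 = 45
byte 9: (05 XOR be) XOR 6e = bb XOR 6e = d5

[89, 2, 243, 114, 122, 190, 243, 192, 69, 213]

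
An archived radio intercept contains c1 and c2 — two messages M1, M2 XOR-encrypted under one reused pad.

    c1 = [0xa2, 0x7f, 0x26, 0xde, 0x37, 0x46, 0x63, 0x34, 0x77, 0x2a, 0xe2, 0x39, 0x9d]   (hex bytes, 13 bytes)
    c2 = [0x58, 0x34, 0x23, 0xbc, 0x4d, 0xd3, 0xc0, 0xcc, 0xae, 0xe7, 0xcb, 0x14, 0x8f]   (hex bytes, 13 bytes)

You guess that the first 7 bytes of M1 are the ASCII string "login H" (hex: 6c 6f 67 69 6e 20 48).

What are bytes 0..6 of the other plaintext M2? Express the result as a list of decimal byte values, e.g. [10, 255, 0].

First, c1 ⊕ c2 = (M1 ⊕ K) ⊕ (M2 ⊕ K) = M1 ⊕ M2, so the key drops out. Then M2 = (M1 ⊕ M2) ⊕ M1 over the first 7 bytes.
byte 0: (a2 xor 58) xor 6c = fa xor 6c = 96
byte 1: (7f xor 34) xor 6f = 4b xor 6f = 24
byte 2: (26 xor 23) xor 67 = 05 xor 67 = 62
byte 3: (de xor bc) xor 69 = 62 xor 69 = 0b
byte 4: (37 xor 4d) xor 6e = 7a xor 6e = 14
byte 5: (46 xor d3) xor 20 = 95 xor 20 = b5
byte 6: (63 xor c0) xor 48 = a3 xor 48 = eb

[150, 36, 98, 11, 20, 181, 235]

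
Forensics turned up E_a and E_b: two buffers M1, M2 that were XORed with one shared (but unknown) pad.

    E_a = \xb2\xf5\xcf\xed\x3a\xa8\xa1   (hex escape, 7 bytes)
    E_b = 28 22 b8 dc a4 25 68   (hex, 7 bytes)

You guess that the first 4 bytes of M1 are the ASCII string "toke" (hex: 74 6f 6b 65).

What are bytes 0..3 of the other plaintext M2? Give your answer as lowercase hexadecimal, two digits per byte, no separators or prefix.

eeb81c54

First, E_a ⊕ E_b = (M1 ⊕ K) ⊕ (M2 ⊕ K) = M1 ⊕ M2, so the key drops out. Then M2 = (M1 ⊕ M2) ⊕ M1 over the first 4 bytes.
byte 0: (b2 xor 28) xor 74 = 9a xor 74 = ee
byte 1: (f5 xor 22) xor 6f = d7 xor 6f = b8
byte 2: (cf xor b8) xor 6b = 77 xor 6b = 1c
byte 3: (ed xor dc) xor 65 = 31 xor 65 = 54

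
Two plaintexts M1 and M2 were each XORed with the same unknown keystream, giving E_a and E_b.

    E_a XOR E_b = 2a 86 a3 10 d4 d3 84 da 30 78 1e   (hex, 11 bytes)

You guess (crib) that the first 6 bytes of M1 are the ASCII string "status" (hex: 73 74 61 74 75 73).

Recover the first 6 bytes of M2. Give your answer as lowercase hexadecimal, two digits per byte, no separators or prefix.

59f2c264a1a0

Since E_a ⊕ E_b = M1 ⊕ M2, XORing with the guessed M1 bytes yields the corresponding M2 bytes: M2 = (E_a ⊕ E_b) ⊕ M1.
2a ^ 73 = 59
86 ^ 74 = f2
a3 ^ 61 = c2
10 ^ 74 = 64
d4 ^ 75 = a1
d3 ^ 73 = a0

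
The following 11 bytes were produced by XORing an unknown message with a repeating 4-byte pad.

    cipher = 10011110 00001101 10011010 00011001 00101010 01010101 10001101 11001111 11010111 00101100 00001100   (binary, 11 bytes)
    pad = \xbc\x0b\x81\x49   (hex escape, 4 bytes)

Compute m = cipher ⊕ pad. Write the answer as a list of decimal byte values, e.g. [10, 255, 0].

[34, 6, 27, 80, 150, 94, 12, 134, 107, 39, 141]

The 4-byte key repeats, so the effective keystream is bc 0b 81 49 bc 0b 81 49 bc 0b 81.
byte 0: 10011110 XOR 10111100 = 00100010
byte 1: 00001101 XOR 00001011 = 00000110
byte 2: 10011010 XOR 10000001 = 00011011
byte 3: 00011001 XOR 01001001 = 01010000
byte 4: 00101010 XOR 10111100 = 10010110
byte 5: 01010101 XOR 00001011 = 01011110
byte 6: 10001101 XOR 10000001 = 00001100
byte 7: 11001111 XOR 01001001 = 10000110
byte 8: 11010111 XOR 10111100 = 01101011
byte 9: 00101100 XOR 00001011 = 00100111
byte 10: 00001100 XOR 10000001 = 10001101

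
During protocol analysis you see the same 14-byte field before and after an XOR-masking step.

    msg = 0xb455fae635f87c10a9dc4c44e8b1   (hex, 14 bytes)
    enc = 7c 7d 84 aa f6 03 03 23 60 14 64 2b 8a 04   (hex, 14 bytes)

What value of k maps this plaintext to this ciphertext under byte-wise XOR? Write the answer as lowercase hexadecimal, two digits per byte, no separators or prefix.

Since enc = msg ⊕ k, XORing both sides with msg gives k = msg ⊕ enc.
byte 0: b4 XOR 7c = c8
byte 1: 55 XOR 7d = 28
byte 2: fa XOR 84 = 7e
byte 3: e6 XOR aa = 4c
byte 4: 35 XOR f6 = c3
byte 5: f8 XOR 03 = fb
byte 6: 7c XOR 03 = 7f
byte 7: 10 XOR 23 = 33
byte 8: a9 XOR 60 = c9
byte 9: dc XOR 14 = c8
byte 10: 4c XOR 64 = 28
byte 11: 44 XOR 2b = 6f
byte 12: e8 XOR 8a = 62
byte 13: b1 XOR 04 = b5

c8287e4cc3fb7f33c9c8286f62b5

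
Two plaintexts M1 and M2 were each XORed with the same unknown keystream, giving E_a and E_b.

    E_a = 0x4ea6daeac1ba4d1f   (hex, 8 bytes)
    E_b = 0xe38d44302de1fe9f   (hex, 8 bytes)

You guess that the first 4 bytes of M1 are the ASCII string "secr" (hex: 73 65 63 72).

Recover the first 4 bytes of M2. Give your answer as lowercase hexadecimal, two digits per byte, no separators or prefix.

First, E_a ⊕ E_b = (M1 ⊕ K) ⊕ (M2 ⊕ K) = M1 ⊕ M2, so the key drops out. Then M2 = (M1 ⊕ M2) ⊕ M1 over the first 4 bytes.
byte 0: (4e ^ e3) ^ 73 = ad ^ 73 = de
byte 1: (a6 ^ 8d) ^ 65 = 2b ^ 65 = 4e
byte 2: (da ^ 44) ^ 63 = 9e ^ 63 = fd
byte 3: (ea ^ 30) ^ 72 = da ^ 72 = a8

de4efda8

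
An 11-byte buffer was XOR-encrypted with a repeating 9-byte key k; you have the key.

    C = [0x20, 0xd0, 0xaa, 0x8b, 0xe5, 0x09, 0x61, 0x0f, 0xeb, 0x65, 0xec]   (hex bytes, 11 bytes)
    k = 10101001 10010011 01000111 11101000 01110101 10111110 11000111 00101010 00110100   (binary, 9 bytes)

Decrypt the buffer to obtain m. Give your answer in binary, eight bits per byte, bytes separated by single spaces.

10001001 01000011 11101101 01100011 10010000 10110111 10100110 00100101 11011111 11001100 01111111

The 9-byte key repeats, so the effective keystream is a9 93 47 e8 75 be c7 2a 34 a9 93.
byte 0: 00100000 xor 10101001 = 10001001
byte 1: 11010000 xor 10010011 = 01000011
byte 2: 10101010 xor 01000111 = 11101101
byte 3: 10001011 xor 11101000 = 01100011
byte 4: 11100101 xor 01110101 = 10010000
byte 5: 00001001 xor 10111110 = 10110111
byte 6: 01100001 xor 11000111 = 10100110
byte 7: 00001111 xor 00101010 = 00100101
byte 8: 11101011 xor 00110100 = 11011111
byte 9: 01100101 xor 10101001 = 11001100
byte 10: 11101100 xor 10010011 = 01111111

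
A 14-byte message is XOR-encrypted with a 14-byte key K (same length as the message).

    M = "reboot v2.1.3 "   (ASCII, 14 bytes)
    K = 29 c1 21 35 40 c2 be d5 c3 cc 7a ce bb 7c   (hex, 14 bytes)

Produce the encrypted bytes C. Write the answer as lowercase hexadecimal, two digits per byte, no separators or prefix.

byte 0: 72 ^ 29 = 5b
byte 1: 65 ^ c1 = a4
byte 2: 62 ^ 21 = 43
byte 3: 6f ^ 35 = 5a
byte 4: 6f ^ 40 = 2f
byte 5: 74 ^ c2 = b6
byte 6: 20 ^ be = 9e
byte 7: 76 ^ d5 = a3
byte 8: 32 ^ c3 = f1
byte 9: 2e ^ cc = e2
byte 10: 31 ^ 7a = 4b
byte 11: 2e ^ ce = e0
byte 12: 33 ^ bb = 88
byte 13: 20 ^ 7c = 5c

5ba4435a2fb69ea3f1e24be0885c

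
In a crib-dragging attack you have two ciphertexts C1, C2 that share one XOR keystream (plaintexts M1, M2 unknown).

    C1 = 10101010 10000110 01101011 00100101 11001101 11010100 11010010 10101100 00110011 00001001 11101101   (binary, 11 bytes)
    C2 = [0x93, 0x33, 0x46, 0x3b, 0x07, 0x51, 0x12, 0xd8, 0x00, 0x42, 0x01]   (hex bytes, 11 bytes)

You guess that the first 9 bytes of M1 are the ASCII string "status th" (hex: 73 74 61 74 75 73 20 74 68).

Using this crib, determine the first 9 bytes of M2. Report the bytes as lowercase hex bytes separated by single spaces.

4a c1 4c 6a bf f6 e0 00 5b

First, C1 ⊕ C2 = (M1 ⊕ K) ⊕ (M2 ⊕ K) = M1 ⊕ M2, so the key drops out. Then M2 = (M1 ⊕ M2) ⊕ M1 over the first 9 bytes.
byte 0: (aa ⊕ 93) ⊕ 73 = 39 ⊕ 73 = 4a
byte 1: (86 ⊕ 33) ⊕ 74 = b5 ⊕ 74 = c1
byte 2: (6b ⊕ 46) ⊕ 61 = 2d ⊕ 61 = 4c
byte 3: (25 ⊕ 3b) ⊕ 74 = 1e ⊕ 74 = 6a
byte 4: (cd ⊕ 07) ⊕ 75 = ca ⊕ 75 = bf
byte 5: (d4 ⊕ 51) ⊕ 73 = 85 ⊕ 73 = f6
byte 6: (d2 ⊕ 12) ⊕ 20 = c0 ⊕ 20 = e0
byte 7: (ac ⊕ d8) ⊕ 74 = 74 ⊕ 74 = 00
byte 8: (33 ⊕ 00) ⊕ 68 = 33 ⊕ 68 = 5b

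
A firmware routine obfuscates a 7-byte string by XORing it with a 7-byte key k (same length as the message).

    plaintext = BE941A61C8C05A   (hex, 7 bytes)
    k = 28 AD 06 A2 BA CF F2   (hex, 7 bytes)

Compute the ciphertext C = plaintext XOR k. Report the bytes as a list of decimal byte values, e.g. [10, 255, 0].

XOR is its own inverse, so applying the key byte-wise gives the result directly.
be ⊕ 28 = 96
94 ⊕ ad = 39
1a ⊕ 06 = 1c
61 ⊕ a2 = c3
c8 ⊕ ba = 72
c0 ⊕ cf = 0f
5a ⊕ f2 = a8

[150, 57, 28, 195, 114, 15, 168]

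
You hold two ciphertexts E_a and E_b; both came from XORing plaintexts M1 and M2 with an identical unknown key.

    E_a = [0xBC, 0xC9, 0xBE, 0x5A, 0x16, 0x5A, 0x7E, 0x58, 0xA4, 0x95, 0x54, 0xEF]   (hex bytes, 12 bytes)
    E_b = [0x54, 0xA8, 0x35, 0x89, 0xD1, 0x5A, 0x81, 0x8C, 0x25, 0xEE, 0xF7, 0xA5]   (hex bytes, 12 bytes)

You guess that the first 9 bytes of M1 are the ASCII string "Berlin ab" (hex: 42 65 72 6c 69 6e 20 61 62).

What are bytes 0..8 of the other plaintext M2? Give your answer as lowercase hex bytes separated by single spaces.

First, E_a ⊕ E_b = (M1 ⊕ K) ⊕ (M2 ⊕ K) = M1 ⊕ M2, so the key drops out. Then M2 = (M1 ⊕ M2) ⊕ M1 over the first 9 bytes.
byte 0: (bc XOR 54) XOR 42 = e8 XOR 42 = aa
byte 1: (c9 XOR a8) XOR 65 = 61 XOR 65 = 04
byte 2: (be XOR 35) XOR 72 = 8b XOR 72 = f9
byte 3: (5a XOR 89) XOR 6c = d3 XOR 6c = bf
byte 4: (16 XOR d1) XOR 69 = c7 XOR 69 = ae
byte 5: (5a XOR 5a) XOR 6e = 00 XOR 6e = 6e
byte 6: (7e XOR 81) XOR 20 = ff XOR 20 = df
byte 7: (58 XOR 8c) XOR 61 = d4 XOR 61 = b5
byte 8: (a4 XOR 25) XOR 62 = 81 XOR 62 = e3

aa 04 f9 bf ae 6e df b5 e3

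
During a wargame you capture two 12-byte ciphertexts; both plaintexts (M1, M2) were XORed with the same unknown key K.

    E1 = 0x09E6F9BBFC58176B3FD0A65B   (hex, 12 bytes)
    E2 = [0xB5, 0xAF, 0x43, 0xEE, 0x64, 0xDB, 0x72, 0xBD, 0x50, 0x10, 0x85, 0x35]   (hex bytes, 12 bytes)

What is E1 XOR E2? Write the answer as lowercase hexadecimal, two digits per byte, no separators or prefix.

E1 ⊕ E2 = (M1 ⊕ K) ⊕ (M2 ⊕ K) = M1 ⊕ M2 — the shared key cancels under XOR.
byte 0: 09 xor b5 = bc
byte 1: e6 xor af = 49
byte 2: f9 xor 43 = ba
byte 3: bb xor ee = 55
byte 4: fc xor 64 = 98
byte 5: 58 xor db = 83
byte 6: 17 xor 72 = 65
byte 7: 6b xor bd = d6
byte 8: 3f xor 50 = 6f
byte 9: d0 xor 10 = c0
byte 10: a6 xor 85 = 23
byte 11: 5b xor 35 = 6e

bc49ba55988365d66fc0236e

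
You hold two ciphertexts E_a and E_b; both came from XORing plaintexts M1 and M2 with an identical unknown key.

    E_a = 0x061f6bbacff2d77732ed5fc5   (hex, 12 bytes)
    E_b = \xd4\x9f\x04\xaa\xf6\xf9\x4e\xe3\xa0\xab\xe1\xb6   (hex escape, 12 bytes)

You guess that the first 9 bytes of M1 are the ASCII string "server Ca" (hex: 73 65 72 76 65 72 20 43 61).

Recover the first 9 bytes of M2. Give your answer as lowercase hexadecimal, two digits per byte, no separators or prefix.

a1e51d665c79b9d7f3

First, E_a ⊕ E_b = (M1 ⊕ K) ⊕ (M2 ⊕ K) = M1 ⊕ M2, so the key drops out. Then M2 = (M1 ⊕ M2) ⊕ M1 over the first 9 bytes.
byte 0: (06 xor d4) xor 73 = d2 xor 73 = a1
byte 1: (1f xor 9f) xor 65 = 80 xor 65 = e5
byte 2: (6b xor 04) xor 72 = 6f xor 72 = 1d
byte 3: (ba xor aa) xor 76 = 10 xor 76 = 66
byte 4: (cf xor f6) xor 65 = 39 xor 65 = 5c
byte 5: (f2 xor f9) xor 72 = 0b xor 72 = 79
byte 6: (d7 xor 4e) xor 20 = 99 xor 20 = b9
byte 7: (77 xor e3) xor 43 = 94 xor 43 = d7
byte 8: (32 xor a0) xor 61 = 92 xor 61 = f3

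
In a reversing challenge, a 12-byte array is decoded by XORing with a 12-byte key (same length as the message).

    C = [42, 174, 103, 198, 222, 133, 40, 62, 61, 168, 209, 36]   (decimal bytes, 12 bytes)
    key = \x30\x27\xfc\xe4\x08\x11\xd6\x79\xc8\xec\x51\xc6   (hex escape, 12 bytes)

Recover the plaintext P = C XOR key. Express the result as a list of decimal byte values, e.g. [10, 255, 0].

byte 0: 2a ⊕ 30 = 1a
byte 1: ae ⊕ 27 = 89
byte 2: 67 ⊕ fc = 9b
byte 3: c6 ⊕ e4 = 22
byte 4: de ⊕ 08 = d6
byte 5: 85 ⊕ 11 = 94
byte 6: 28 ⊕ d6 = fe
byte 7: 3e ⊕ 79 = 47
byte 8: 3d ⊕ c8 = f5
byte 9: a8 ⊕ ec = 44
byte 10: d1 ⊕ 51 = 80
byte 11: 24 ⊕ c6 = e2

[26, 137, 155, 34, 214, 148, 254, 71, 245, 68, 128, 226]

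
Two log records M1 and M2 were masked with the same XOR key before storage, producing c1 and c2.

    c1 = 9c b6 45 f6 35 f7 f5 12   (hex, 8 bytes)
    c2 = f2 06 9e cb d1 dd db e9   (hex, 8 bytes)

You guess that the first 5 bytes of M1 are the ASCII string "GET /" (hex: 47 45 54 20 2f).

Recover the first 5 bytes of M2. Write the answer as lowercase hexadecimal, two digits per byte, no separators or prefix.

First, c1 ⊕ c2 = (M1 ⊕ K) ⊕ (M2 ⊕ K) = M1 ⊕ M2, so the key drops out. Then M2 = (M1 ⊕ M2) ⊕ M1 over the first 5 bytes.
byte 0: (9c XOR f2) XOR 47 = 6e XOR 47 = 29
byte 1: (b6 XOR 06) XOR 45 = b0 XOR 45 = f5
byte 2: (45 XOR 9e) XOR 54 = db XOR 54 = 8f
byte 3: (f6 XOR cb) XOR 20 = 3d XOR 20 = 1d
byte 4: (35 XOR d1) XOR 2f = e4 XOR 2f = cb

29f58f1dcb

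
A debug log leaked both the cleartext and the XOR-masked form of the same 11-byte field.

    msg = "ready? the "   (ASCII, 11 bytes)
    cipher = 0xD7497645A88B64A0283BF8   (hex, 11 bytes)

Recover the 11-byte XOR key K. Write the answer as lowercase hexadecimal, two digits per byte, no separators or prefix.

Since cipher = msg ⊕ K, XORing both sides with msg gives K = msg ⊕ cipher.
72 ⊕ d7 = a5
65 ⊕ 49 = 2c
61 ⊕ 76 = 17
64 ⊕ 45 = 21
79 ⊕ a8 = d1
3f ⊕ 8b = b4
20 ⊕ 64 = 44
74 ⊕ a0 = d4
68 ⊕ 28 = 40
65 ⊕ 3b = 5e
20 ⊕ f8 = d8

a52c1721d1b444d4405ed8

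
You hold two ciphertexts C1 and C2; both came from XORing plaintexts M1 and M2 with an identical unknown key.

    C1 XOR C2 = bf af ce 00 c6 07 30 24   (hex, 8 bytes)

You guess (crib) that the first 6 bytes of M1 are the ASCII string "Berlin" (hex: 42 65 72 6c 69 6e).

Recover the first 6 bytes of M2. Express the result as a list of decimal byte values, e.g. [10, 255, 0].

Since C1 ⊕ C2 = M1 ⊕ M2, XORing with the guessed M1 bytes yields the corresponding M2 bytes: M2 = (C1 ⊕ C2) ⊕ M1.
byte 0: bf ^ 42 = fd
byte 1: af ^ 65 = ca
byte 2: ce ^ 72 = bc
byte 3: 00 ^ 6c = 6c
byte 4: c6 ^ 69 = af
byte 5: 07 ^ 6e = 69

[253, 202, 188, 108, 175, 105]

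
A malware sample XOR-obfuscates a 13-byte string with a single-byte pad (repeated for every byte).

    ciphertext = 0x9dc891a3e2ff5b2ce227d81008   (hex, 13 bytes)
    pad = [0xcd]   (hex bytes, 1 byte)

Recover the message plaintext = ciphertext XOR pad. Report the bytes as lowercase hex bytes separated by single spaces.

The 1-byte key repeats, so the effective keystream is cd cd cd cd cd cd cd cd cd cd cd cd cd.
byte 0: 9d XOR cd = 50
byte 1: c8 XOR cd = 05
byte 2: 91 XOR cd = 5c
byte 3: a3 XOR cd = 6e
byte 4: e2 XOR cd = 2f
byte 5: ff XOR cd = 32
byte 6: 5b XOR cd = 96
byte 7: 2c XOR cd = e1
byte 8: e2 XOR cd = 2f
byte 9: 27 XOR cd = ea
byte 10: d8 XOR cd = 15
byte 11: 10 XOR cd = dd
byte 12: 08 XOR cd = c5

50 05 5c 6e 2f 32 96 e1 2f ea 15 dd c5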